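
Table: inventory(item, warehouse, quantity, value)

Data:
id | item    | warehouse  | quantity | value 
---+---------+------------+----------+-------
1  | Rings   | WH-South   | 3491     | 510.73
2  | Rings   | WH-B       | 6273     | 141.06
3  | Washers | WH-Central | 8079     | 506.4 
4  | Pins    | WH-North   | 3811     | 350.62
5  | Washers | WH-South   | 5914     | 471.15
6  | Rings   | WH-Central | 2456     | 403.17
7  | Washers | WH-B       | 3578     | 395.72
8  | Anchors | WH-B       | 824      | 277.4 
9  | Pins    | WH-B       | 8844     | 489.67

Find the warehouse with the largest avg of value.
SELECT warehouse, AVG(value) as val
FROM inventory
GROUP BY warehouse
ORDER BY val DESC
LIMIT 1

Result: WH-South with avg(value) = 490.94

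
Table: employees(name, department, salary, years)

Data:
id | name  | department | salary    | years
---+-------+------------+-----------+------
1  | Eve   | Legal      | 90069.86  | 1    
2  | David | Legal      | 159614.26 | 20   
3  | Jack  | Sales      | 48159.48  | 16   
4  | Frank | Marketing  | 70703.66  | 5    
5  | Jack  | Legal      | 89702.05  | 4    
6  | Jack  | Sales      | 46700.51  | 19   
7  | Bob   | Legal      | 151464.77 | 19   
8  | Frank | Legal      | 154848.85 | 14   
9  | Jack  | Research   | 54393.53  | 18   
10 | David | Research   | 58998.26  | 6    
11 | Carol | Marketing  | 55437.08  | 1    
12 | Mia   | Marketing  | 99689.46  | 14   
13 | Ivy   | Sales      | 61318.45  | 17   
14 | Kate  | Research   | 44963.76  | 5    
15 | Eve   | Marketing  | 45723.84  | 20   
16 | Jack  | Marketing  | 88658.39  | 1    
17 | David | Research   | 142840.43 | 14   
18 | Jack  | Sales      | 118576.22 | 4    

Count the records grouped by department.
SELECT department, COUNT(*) as count
FROM employees
GROUP BY department

Result:
  Legal: 5
  Marketing: 5
  Research: 4
  Sales: 4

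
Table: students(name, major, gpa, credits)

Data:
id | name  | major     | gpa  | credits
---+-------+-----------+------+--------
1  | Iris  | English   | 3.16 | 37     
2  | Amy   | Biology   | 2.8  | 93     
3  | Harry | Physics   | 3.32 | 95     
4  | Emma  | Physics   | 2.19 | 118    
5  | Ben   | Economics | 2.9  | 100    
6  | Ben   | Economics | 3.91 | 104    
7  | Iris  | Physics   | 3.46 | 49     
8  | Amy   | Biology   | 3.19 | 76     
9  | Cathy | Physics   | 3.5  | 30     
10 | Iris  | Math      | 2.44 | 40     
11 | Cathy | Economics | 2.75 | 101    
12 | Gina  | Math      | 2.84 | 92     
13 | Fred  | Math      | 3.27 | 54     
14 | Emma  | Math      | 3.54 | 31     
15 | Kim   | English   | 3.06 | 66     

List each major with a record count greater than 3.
SELECT major, COUNT(*) as cnt
FROM students
GROUP BY major
HAVING COUNT(*) > 3

Result:
  Math: 4
  Physics: 4

Note: HAVING filters groups after aggregation, WHERE filters rows before.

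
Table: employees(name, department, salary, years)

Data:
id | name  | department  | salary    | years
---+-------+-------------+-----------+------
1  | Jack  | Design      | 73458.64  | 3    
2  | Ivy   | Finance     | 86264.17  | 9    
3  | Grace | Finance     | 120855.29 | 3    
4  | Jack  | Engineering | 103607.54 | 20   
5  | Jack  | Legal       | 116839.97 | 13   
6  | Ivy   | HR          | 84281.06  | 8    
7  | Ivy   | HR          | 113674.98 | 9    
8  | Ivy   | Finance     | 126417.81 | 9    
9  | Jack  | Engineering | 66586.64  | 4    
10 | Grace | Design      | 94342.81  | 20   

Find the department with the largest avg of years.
SELECT department, AVG(years) as val
FROM employees
GROUP BY department
ORDER BY val DESC
LIMIT 1

Result: Legal with avg(years) = 13.00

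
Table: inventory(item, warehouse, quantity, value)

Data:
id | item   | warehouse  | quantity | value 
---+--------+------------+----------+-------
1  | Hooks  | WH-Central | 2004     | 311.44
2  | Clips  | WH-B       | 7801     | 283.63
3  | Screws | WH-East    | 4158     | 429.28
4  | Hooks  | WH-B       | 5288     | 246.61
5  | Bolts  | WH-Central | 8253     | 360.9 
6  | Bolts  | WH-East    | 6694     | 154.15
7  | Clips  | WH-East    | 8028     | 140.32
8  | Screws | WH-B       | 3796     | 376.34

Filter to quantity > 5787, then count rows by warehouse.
SELECT warehouse, COUNT(*)
FROM inventory
WHERE quantity > 5787
GROUP BY warehouse

Note: WHERE filters rows before grouping.

Result:
  WH-B: 1
  WH-Central: 1
  WH-East: 2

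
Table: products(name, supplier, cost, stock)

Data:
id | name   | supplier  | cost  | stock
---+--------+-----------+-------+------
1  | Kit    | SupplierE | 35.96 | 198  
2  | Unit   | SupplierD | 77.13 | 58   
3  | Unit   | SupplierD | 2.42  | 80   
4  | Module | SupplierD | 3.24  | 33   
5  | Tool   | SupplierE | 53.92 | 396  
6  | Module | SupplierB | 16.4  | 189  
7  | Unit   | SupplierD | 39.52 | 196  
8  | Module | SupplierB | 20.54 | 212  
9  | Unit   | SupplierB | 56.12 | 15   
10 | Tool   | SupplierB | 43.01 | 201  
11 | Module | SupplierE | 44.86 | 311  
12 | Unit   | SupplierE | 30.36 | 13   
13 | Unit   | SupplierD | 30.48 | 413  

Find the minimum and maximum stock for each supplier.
SELECT supplier, MIN(stock), MAX(stock)
FROM products
GROUP BY supplier

Result:
  SupplierB: min=15, max=212
  SupplierD: min=33, max=413
  SupplierE: min=13, max=396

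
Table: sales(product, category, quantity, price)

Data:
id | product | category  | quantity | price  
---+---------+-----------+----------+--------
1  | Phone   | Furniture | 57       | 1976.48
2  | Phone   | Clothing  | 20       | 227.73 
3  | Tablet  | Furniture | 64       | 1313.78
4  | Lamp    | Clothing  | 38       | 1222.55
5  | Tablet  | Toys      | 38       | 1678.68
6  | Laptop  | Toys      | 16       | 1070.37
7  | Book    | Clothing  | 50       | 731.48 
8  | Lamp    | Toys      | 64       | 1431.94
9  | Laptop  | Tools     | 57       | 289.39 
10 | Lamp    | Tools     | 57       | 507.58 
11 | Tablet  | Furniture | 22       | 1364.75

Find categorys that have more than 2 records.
SELECT category, COUNT(*) as cnt
FROM sales
GROUP BY category
HAVING COUNT(*) > 2

Result:
  Clothing: 3
  Furniture: 3
  Toys: 3

Note: HAVING filters groups after aggregation, WHERE filters rows before.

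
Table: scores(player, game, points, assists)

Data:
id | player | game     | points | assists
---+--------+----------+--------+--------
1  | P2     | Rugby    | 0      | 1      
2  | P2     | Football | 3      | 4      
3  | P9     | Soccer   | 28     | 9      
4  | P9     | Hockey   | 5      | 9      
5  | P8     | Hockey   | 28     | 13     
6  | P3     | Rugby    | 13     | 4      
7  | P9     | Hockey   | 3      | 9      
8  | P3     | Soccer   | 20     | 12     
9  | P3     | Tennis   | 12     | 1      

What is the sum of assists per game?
SELECT game, SUM(assists) as result
FROM scores
GROUP BY game

Result:
  Football: 4
  Hockey: 31
  Rugby: 5
  Soccer: 21
  Tennis: 1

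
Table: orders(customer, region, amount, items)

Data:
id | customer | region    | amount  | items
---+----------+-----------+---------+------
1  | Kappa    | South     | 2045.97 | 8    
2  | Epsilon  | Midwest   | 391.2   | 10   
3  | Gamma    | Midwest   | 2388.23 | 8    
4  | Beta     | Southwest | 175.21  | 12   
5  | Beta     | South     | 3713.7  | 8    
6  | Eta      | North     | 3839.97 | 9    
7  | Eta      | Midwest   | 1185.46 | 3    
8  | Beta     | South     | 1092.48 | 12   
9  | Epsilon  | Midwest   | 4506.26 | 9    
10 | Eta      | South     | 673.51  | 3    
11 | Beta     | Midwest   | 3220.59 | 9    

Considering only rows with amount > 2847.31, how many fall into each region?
SELECT region, COUNT(*)
FROM orders
WHERE amount > 2847.31
GROUP BY region

Note: WHERE filters rows before grouping.

Result:
  Midwest: 2
  North: 1
  South: 1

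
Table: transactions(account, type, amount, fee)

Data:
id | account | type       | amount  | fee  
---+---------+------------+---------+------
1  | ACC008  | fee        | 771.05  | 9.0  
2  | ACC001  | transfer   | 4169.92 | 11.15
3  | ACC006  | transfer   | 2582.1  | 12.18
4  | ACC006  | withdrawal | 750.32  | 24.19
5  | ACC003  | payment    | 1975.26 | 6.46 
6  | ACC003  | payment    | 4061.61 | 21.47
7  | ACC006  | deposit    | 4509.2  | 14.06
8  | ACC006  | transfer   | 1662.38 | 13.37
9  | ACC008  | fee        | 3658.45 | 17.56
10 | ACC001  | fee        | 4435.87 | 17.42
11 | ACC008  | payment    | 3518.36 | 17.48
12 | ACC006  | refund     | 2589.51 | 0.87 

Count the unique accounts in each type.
SELECT type, COUNT(DISTINCT account)
FROM transactions
GROUP BY type

Result:
  deposit: 1 distinct
  fee: 2 distinct
  payment: 2 distinct
  refund: 1 distinct
  transfer: 2 distinct
  withdrawal: 1 distinct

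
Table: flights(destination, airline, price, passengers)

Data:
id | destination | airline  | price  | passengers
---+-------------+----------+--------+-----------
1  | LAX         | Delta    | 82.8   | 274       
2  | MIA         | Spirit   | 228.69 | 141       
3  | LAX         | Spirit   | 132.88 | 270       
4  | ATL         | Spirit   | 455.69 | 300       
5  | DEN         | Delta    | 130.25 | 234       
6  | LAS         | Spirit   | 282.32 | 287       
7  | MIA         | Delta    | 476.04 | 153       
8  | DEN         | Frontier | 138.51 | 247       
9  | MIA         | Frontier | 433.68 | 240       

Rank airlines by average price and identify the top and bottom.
SELECT airline, AVG(price)
FROM flights
GROUP BY airline
ORDER BY AVG(price)

All groups:
  Delta: 229.70
  Spirit: 274.90
  Frontier: 286.10

Highest: Frontier (286.10)
Lowest: Delta (229.70)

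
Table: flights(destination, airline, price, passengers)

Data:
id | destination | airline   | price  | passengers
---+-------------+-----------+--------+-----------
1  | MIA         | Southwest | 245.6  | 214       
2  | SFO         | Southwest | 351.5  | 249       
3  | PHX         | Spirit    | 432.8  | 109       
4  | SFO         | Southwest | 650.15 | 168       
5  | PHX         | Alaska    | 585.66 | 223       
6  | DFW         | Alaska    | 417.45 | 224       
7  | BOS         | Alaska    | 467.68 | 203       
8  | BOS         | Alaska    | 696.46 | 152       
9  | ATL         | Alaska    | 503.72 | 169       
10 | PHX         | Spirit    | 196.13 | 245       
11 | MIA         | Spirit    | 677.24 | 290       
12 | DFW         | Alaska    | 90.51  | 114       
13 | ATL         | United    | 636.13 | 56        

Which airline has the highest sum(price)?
SELECT airline, SUM(price) as val
FROM flights
GROUP BY airline
ORDER BY val DESC
LIMIT 1

Result: Alaska with sum(price) = 2761.48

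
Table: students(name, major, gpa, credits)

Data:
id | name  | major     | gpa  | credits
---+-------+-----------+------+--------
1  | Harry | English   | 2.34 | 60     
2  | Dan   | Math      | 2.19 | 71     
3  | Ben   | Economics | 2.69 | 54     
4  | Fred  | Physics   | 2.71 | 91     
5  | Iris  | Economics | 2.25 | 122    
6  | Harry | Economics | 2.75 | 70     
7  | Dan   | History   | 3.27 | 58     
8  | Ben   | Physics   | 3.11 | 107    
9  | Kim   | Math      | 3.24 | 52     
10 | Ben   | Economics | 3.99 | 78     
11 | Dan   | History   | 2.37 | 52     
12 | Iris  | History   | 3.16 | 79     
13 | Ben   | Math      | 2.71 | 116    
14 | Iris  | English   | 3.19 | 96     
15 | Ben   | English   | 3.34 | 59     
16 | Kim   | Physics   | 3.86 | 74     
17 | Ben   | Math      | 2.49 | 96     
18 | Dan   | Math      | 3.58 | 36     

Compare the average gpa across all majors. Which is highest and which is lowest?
SELECT major, AVG(gpa)
FROM students
GROUP BY major
ORDER BY AVG(gpa)

All groups:
  Math: 2.84
  Economics: 2.92
  History: 2.93
  English: 2.96
  Physics: 3.23

Highest: Physics (3.23)
Lowest: Math (2.84)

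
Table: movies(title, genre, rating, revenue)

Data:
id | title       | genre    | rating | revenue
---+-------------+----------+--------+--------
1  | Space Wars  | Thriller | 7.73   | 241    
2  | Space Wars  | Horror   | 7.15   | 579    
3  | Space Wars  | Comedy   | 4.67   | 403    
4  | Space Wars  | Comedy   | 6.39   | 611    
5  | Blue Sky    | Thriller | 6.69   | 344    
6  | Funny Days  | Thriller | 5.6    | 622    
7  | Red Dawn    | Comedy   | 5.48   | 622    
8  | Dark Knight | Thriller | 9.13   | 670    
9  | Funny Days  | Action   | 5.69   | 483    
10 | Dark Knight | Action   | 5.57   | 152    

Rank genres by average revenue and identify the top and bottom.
SELECT genre, AVG(revenue)
FROM movies
GROUP BY genre
ORDER BY AVG(revenue)

All groups:
  Action: 317.50
  Thriller: 469.25
  Comedy: 545.33
  Horror: 579.00

Highest: Horror (579.00)
Lowest: Action (317.50)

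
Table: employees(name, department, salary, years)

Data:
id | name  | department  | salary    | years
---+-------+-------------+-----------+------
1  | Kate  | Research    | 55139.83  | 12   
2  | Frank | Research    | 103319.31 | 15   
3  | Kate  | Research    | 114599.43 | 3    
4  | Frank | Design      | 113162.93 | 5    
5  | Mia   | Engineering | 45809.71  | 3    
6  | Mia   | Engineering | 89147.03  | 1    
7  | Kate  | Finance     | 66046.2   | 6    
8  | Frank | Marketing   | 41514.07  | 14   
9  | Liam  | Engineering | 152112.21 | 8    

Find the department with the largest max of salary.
SELECT department, MAX(salary) as val
FROM employees
GROUP BY department
ORDER BY val DESC
LIMIT 1

Result: Engineering with max(salary) = 152112.21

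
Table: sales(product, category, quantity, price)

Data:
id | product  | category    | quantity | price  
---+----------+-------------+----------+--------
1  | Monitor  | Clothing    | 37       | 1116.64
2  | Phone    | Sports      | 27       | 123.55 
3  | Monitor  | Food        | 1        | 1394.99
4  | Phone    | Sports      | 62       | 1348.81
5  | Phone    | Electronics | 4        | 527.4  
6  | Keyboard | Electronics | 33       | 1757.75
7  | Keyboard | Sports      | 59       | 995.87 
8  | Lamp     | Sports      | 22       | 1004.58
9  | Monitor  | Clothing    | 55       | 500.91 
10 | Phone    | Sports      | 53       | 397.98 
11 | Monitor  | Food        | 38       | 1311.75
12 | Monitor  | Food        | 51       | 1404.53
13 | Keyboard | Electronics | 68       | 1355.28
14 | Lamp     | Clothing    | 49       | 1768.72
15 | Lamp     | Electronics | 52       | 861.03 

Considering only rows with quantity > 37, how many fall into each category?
SELECT category, COUNT(*)
FROM sales
WHERE quantity > 37
GROUP BY category

Note: WHERE filters rows before grouping.

Result:
  Clothing: 2
  Electronics: 2
  Food: 2
  Sports: 3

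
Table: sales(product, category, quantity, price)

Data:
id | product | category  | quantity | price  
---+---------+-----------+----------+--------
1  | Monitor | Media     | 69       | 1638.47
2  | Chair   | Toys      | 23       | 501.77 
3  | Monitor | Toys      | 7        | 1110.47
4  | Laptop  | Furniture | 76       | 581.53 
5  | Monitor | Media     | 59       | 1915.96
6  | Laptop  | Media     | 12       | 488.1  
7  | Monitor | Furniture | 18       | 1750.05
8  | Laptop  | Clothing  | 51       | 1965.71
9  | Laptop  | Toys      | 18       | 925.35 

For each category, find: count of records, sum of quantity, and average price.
SELECT category,
       COUNT(*) as cnt,
       SUM(quantity) as total_quantity,
       AVG(price) as avg_price
FROM sales
GROUP BY category

Result:
  Clothing: 1 records, 51 total quantity, 1965.71 avg price
  Furniture: 2 records, 94 total quantity, 1165.79 avg price
  Media: 3 records, 140 total quantity, 1347.51 avg price
  Toys: 3 records, 48 total quantity, 845.86 avg price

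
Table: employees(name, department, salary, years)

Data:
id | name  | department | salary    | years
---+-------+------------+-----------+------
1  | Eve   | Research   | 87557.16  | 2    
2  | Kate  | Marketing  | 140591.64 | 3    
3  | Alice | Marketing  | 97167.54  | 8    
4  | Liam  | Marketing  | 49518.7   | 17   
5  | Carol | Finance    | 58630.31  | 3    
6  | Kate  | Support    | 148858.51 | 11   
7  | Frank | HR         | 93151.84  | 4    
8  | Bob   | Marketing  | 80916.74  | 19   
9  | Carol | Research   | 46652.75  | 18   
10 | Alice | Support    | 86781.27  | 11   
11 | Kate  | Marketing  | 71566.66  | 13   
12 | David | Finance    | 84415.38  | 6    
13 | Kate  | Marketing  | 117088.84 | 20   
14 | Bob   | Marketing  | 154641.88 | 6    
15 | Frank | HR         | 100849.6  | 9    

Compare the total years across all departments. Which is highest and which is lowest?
SELECT department, SUM(years)
FROM employees
GROUP BY department
ORDER BY SUM(years)

All groups:
  Finance: 9
  HR: 13
  Research: 20
  Support: 22
  Marketing: 86

Highest: Marketing (86)
Lowest: Finance (9)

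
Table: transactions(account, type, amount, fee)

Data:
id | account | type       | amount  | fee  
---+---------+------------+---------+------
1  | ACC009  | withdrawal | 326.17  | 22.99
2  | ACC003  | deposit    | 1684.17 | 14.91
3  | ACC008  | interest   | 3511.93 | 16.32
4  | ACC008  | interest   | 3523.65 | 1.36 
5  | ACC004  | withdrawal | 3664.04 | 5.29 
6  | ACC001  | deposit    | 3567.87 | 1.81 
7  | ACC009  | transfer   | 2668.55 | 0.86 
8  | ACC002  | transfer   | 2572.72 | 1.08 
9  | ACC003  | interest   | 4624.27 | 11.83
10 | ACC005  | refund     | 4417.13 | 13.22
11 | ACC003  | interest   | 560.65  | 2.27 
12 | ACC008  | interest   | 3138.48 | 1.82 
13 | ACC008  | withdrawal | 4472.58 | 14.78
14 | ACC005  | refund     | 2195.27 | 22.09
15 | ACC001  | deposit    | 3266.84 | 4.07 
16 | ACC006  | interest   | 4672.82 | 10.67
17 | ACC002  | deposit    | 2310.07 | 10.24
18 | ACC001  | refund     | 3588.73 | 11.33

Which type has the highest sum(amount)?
SELECT type, SUM(amount) as val
FROM transactions
GROUP BY type
ORDER BY val DESC
LIMIT 1

Result: interest with sum(amount) = 20031.80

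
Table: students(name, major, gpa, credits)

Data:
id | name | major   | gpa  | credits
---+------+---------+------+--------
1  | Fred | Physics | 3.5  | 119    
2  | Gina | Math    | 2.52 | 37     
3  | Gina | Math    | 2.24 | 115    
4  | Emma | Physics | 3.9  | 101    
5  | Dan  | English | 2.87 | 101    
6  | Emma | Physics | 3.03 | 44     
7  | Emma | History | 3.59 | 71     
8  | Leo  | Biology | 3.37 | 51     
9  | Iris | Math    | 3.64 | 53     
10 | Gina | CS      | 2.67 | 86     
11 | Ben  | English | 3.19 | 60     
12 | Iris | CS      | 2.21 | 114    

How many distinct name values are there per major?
SELECT major, COUNT(DISTINCT name)
FROM students
GROUP BY major

Result:
  Biology: 1 distinct
  CS: 2 distinct
  English: 2 distinct
  History: 1 distinct
  Math: 2 distinct
  Physics: 2 distinct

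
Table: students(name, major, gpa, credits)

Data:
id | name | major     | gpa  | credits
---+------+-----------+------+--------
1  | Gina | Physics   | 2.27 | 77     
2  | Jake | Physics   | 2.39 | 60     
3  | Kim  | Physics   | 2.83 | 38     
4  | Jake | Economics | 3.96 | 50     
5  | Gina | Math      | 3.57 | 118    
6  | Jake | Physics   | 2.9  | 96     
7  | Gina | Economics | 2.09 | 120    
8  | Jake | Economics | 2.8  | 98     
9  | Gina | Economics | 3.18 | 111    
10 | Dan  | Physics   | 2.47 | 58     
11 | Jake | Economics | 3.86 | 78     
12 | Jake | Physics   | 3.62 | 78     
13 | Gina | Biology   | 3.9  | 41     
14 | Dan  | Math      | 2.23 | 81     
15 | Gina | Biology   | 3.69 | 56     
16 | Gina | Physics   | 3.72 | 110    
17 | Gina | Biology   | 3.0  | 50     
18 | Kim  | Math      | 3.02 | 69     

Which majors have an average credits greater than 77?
SELECT major, AVG(credits)
FROM students
GROUP BY major
HAVING AVG(credits) > 77

Result:
  Economics: avg=91.40
  Math: avg=89.33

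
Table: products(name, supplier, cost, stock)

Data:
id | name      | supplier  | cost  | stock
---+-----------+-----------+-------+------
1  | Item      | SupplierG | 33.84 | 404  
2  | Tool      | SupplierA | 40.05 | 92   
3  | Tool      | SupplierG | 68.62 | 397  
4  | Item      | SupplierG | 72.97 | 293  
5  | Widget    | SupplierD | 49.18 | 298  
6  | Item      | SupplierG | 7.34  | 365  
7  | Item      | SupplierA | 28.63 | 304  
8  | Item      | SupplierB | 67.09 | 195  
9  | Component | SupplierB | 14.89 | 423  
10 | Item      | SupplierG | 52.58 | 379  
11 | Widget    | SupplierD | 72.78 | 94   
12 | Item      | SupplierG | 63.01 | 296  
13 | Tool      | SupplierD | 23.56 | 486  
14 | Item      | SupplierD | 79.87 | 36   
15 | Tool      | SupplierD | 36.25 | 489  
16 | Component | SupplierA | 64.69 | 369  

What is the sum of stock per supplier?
SELECT supplier, SUM(stock) as result
FROM products
GROUP BY supplier

Result:
  SupplierA: 765
  SupplierB: 618
  SupplierD: 1403
  SupplierG: 2134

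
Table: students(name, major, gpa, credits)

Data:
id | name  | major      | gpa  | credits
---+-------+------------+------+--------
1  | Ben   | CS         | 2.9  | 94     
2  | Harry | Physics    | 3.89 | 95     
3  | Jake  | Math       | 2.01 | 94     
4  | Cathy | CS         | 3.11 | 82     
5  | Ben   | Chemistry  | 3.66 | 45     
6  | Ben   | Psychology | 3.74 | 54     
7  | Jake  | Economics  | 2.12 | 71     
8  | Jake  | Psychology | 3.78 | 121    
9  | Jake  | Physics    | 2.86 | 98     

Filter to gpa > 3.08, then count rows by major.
SELECT major, COUNT(*)
FROM students
WHERE gpa > 3.08
GROUP BY major

Note: WHERE filters rows before grouping.

Result:
  CS: 1
  Chemistry: 1
  Physics: 1
  Psychology: 2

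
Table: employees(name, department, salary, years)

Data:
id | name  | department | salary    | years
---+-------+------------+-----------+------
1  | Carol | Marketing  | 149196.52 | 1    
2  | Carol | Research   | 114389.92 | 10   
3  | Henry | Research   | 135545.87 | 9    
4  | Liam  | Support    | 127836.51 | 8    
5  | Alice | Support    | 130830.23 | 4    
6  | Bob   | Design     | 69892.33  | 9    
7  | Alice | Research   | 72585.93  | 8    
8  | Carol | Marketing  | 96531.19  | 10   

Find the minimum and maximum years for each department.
SELECT department, MIN(years), MAX(years)
FROM employees
GROUP BY department

Result:
  Design: min=9, max=9
  Marketing: min=1, max=10
  Research: min=8, max=10
  Support: min=4, max=8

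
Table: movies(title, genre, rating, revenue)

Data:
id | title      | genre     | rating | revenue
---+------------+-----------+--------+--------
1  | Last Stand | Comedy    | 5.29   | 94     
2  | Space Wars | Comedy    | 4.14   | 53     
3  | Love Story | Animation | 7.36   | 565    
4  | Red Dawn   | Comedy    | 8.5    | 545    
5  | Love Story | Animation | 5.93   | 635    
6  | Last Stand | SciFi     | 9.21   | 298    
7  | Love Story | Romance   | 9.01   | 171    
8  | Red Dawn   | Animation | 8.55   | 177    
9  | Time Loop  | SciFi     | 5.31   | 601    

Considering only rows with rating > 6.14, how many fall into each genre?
SELECT genre, COUNT(*)
FROM movies
WHERE rating > 6.14
GROUP BY genre

Note: WHERE filters rows before grouping.

Result:
  Animation: 2
  Comedy: 1
  Romance: 1
  SciFi: 1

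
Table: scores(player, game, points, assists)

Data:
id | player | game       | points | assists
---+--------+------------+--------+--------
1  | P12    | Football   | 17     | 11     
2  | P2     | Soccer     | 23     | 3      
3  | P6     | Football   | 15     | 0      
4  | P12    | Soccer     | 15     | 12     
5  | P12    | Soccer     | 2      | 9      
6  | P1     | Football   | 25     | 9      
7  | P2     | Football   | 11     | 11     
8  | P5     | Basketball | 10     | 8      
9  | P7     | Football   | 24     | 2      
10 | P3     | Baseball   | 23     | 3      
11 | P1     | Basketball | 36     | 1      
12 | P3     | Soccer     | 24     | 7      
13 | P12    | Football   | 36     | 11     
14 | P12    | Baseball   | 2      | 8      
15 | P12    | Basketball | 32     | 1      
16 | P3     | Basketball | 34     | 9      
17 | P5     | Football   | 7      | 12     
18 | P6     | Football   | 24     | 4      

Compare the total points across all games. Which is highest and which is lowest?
SELECT game, SUM(points)
FROM scores
GROUP BY game
ORDER BY SUM(points)

All groups:
  Baseball: 25
  Soccer: 64
  Basketball: 112
  Football: 159

Highest: Football (159)
Lowest: Baseball (25)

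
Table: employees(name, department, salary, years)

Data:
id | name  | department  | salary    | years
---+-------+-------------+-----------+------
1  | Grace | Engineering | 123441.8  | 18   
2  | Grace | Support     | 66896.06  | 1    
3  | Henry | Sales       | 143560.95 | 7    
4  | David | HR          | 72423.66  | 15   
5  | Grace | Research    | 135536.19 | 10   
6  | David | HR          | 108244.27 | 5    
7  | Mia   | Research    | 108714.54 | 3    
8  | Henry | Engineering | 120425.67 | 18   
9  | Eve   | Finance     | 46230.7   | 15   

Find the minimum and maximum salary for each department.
SELECT department, MIN(salary), MAX(salary)
FROM employees
GROUP BY department

Result:
  Engineering: min=120425.67, max=123441.80
  Finance: min=46230.70, max=46230.70
  HR: min=72423.66, max=108244.27
  Research: min=108714.54, max=135536.19
  Sales: min=143560.95, max=143560.95
  Support: min=66896.06, max=66896.06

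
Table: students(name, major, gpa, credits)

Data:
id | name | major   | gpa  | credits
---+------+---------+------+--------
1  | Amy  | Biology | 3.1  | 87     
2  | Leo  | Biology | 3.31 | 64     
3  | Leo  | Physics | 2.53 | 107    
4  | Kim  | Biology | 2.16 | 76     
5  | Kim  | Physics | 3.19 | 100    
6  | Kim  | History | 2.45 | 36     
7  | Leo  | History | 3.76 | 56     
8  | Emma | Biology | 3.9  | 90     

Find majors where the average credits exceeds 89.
SELECT major, AVG(credits)
FROM students
GROUP BY major
HAVING AVG(credits) > 89

Result:
  Physics: avg=103.50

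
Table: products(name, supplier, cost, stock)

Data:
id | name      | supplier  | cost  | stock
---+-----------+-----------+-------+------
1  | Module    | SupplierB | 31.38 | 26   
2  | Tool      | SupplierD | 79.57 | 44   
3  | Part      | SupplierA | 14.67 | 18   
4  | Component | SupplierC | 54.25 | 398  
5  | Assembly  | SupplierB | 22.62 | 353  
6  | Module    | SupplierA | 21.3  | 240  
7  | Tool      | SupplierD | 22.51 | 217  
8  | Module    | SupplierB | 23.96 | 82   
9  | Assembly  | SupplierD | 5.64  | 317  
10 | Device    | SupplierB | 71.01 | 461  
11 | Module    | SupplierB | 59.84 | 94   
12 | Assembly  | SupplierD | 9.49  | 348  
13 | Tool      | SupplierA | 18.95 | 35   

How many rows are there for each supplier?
SELECT supplier, COUNT(*) as count
FROM products
GROUP BY supplier

Result:
  SupplierA: 3
  SupplierB: 5
  SupplierC: 1
  SupplierD: 4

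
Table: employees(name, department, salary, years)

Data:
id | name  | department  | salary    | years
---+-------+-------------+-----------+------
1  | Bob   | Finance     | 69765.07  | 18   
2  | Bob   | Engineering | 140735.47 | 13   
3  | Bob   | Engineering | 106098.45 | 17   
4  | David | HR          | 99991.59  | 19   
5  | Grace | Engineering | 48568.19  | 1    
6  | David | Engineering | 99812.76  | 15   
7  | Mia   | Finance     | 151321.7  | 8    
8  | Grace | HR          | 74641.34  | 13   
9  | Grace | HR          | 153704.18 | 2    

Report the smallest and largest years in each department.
SELECT department, MIN(years), MAX(years)
FROM employees
GROUP BY department

Result:
  Engineering: min=1, max=17
  Finance: min=8, max=18
  HR: min=2, max=19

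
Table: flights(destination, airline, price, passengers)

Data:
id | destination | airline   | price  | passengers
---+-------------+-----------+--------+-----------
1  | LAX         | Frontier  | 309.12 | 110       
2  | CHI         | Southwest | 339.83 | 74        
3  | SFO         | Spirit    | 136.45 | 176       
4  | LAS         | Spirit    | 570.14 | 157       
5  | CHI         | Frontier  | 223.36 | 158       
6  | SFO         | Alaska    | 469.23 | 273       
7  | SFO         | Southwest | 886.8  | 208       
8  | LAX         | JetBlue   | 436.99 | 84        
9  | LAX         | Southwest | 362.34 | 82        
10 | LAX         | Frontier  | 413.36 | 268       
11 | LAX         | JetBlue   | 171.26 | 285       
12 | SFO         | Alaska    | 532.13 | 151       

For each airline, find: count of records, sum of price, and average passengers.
SELECT airline,
       COUNT(*) as cnt,
       SUM(price) as total_price,
       AVG(passengers) as avg_passengers
FROM flights
GROUP BY airline

Result:
  Alaska: 2 records, 1001.36 total price, 212.00 avg passengers
  Frontier: 3 records, 945.84 total price, 178.67 avg passengers
  JetBlue: 2 records, 608.25 total price, 184.50 avg passengers
  Southwest: 3 records, 1588.97 total price, 121.33 avg passengers
  Spirit: 2 records, 706.59 total price, 166.50 avg passengers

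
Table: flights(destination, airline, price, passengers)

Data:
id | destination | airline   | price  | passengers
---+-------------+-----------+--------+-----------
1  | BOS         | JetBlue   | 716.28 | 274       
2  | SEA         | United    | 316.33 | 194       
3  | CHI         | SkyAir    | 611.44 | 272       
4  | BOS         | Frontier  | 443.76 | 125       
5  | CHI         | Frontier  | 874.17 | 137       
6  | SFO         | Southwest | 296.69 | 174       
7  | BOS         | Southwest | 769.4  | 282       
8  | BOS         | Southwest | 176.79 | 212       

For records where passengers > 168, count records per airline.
SELECT airline, COUNT(*)
FROM flights
WHERE passengers > 168
GROUP BY airline

Note: WHERE filters rows before grouping.

Result:
  JetBlue: 1
  SkyAir: 1
  Southwest: 3
  United: 1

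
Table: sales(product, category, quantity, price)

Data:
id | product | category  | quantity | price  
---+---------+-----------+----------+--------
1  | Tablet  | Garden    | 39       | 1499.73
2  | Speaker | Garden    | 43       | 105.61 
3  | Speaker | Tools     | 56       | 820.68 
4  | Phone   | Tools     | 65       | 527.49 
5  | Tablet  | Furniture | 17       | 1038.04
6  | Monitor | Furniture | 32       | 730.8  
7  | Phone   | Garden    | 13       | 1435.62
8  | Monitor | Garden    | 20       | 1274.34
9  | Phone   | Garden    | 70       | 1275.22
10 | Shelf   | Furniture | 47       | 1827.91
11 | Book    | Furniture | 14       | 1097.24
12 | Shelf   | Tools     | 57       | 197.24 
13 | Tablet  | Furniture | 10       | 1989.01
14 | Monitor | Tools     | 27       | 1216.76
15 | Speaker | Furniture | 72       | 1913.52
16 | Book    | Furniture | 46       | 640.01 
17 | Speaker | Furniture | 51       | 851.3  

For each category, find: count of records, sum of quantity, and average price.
SELECT category,
       COUNT(*) as cnt,
       SUM(quantity) as total_quantity,
       AVG(price) as avg_price
FROM sales
GROUP BY category

Result:
  Furniture: 8 records, 289 total quantity, 1260.98 avg price
  Garden: 5 records, 185 total quantity, 1118.10 avg price
  Tools: 4 records, 205 total quantity, 690.54 avg price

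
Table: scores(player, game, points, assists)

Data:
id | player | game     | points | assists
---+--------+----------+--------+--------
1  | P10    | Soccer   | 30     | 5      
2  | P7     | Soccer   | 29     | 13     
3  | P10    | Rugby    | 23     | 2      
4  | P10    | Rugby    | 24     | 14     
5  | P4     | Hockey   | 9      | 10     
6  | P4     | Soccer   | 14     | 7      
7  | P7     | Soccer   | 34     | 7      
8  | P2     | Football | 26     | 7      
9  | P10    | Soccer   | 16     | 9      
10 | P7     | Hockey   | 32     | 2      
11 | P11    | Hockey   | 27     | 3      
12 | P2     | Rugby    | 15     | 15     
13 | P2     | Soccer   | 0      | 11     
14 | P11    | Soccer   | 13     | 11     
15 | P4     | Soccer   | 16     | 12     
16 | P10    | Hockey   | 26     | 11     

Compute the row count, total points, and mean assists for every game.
SELECT game,
       COUNT(*) as cnt,
       SUM(points) as total_points,
       AVG(assists) as avg_assists
FROM scores
GROUP BY game

Result:
  Football: 1 records, 26 total points, 7.00 avg assists
  Hockey: 4 records, 94 total points, 6.50 avg assists
  Rugby: 3 records, 62 total points, 10.33 avg assists
  Soccer: 8 records, 152 total points, 9.38 avg assists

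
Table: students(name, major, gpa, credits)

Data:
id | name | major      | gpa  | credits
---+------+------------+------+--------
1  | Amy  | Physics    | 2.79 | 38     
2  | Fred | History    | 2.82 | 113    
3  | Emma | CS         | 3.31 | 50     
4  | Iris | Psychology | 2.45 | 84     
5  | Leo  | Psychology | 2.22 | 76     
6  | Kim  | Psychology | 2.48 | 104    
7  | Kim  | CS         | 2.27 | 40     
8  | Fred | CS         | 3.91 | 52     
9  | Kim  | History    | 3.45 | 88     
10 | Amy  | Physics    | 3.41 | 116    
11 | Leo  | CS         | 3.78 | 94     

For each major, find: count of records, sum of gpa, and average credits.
SELECT major,
       COUNT(*) as cnt,
       SUM(gpa) as total_gpa,
       AVG(credits) as avg_credits
FROM students
GROUP BY major

Result:
  CS: 4 records, 13.27 total gpa, 59.00 avg credits
  History: 2 records, 6.27 total gpa, 100.50 avg credits
  Physics: 2 records, 6.20 total gpa, 77.00 avg credits
  Psychology: 3 records, 7.15 total gpa, 88.00 avg credits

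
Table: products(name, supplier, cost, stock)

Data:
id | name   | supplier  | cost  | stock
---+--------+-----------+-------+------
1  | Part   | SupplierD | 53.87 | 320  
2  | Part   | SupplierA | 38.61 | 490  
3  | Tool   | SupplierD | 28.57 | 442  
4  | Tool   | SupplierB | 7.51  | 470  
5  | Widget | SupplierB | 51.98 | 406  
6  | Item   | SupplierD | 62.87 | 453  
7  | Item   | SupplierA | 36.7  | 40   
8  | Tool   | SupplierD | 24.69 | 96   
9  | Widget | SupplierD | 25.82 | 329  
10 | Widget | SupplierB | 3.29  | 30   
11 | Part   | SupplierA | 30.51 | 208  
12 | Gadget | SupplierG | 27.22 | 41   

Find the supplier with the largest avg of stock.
SELECT supplier, AVG(stock) as val
FROM products
GROUP BY supplier
ORDER BY val DESC
LIMIT 1

Result: SupplierD with avg(stock) = 328.00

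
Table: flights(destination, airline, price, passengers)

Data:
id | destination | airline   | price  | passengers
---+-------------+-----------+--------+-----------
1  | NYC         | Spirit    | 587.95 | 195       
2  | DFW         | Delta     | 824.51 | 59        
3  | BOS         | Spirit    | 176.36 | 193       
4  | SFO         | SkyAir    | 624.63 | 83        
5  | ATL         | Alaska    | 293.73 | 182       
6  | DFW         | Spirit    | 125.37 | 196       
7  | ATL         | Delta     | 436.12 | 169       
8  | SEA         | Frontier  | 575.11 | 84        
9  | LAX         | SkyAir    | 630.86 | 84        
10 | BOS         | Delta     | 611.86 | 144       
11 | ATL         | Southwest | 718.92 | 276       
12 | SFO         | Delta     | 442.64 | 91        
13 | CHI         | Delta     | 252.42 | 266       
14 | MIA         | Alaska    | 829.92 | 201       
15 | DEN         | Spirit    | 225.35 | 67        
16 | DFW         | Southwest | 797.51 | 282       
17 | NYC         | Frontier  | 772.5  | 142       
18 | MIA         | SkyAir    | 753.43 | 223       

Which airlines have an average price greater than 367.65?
SELECT airline, AVG(price)
FROM flights
GROUP BY airline
HAVING AVG(price) > 367.65

Result:
  Alaska: avg=561.83
  Delta: avg=513.51
  Frontier: avg=673.81
  SkyAir: avg=669.64
  Southwest: avg=758.22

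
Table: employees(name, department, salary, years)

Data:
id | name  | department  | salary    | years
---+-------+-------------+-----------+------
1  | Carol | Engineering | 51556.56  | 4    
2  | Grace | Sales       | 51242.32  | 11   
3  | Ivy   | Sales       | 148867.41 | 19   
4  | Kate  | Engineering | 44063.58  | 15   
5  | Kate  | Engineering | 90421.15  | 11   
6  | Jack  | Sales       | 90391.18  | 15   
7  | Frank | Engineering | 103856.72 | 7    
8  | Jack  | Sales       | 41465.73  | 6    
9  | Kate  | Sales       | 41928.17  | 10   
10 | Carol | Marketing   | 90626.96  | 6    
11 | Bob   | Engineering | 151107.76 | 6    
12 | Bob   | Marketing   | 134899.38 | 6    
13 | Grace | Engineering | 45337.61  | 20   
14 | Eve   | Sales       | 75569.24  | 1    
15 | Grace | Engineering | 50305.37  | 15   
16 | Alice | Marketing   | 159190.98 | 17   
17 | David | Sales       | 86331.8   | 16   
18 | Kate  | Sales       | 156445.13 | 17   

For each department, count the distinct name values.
SELECT department, COUNT(DISTINCT name)
FROM employees
GROUP BY department

Result:
  Engineering: 5 distinct
  Marketing: 3 distinct
  Sales: 6 distinct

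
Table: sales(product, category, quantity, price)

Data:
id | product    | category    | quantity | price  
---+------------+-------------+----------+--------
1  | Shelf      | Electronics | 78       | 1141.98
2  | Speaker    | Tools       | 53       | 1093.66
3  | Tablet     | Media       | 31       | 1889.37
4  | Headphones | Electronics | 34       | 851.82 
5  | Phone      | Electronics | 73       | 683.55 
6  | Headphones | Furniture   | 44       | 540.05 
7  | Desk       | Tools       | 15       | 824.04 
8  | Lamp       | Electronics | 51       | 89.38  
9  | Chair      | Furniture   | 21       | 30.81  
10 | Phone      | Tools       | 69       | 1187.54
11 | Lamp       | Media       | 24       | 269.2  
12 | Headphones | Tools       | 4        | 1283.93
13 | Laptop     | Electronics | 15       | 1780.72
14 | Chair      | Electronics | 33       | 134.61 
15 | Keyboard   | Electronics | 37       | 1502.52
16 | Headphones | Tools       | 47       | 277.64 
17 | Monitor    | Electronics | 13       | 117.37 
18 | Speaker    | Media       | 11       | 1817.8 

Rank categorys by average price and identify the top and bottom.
SELECT category, AVG(price)
FROM sales
GROUP BY category
ORDER BY AVG(price)

All groups:
  Furniture: 285.43
  Electronics: 787.74
  Tools: 933.36
  Media: 1325.46

Highest: Media (1325.46)
Lowest: Furniture (285.43)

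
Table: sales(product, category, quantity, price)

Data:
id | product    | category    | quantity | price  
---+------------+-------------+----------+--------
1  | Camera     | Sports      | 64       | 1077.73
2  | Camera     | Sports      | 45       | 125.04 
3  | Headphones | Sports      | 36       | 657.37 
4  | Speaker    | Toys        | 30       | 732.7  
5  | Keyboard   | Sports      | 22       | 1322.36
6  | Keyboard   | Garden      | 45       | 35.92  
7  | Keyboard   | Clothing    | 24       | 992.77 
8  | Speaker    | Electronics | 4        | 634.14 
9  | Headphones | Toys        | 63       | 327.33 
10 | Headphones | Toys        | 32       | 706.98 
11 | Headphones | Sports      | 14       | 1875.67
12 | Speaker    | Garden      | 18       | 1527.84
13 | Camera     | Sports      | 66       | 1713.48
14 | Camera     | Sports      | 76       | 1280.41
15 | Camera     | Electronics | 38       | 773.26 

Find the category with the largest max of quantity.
SELECT category, MAX(quantity) as val
FROM sales
GROUP BY category
ORDER BY val DESC
LIMIT 1

Result: Sports with max(quantity) = 76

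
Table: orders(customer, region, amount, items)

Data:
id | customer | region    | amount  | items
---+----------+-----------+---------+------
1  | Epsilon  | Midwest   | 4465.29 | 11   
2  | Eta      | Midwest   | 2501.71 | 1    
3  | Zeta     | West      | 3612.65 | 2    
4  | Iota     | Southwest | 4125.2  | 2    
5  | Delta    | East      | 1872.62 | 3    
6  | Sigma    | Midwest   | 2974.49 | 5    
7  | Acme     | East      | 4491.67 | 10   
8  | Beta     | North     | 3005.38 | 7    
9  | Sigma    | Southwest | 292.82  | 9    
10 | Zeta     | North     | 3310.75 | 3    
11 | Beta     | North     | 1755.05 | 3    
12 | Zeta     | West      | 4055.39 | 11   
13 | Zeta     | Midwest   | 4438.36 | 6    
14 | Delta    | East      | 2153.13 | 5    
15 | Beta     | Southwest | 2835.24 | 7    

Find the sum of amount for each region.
SELECT region, SUM(amount) as result
FROM orders
GROUP BY region

Result:
  East: 8517.42
  Midwest: 14379.85
  North: 8071.18
  Southwest: 7253.26
  West: 7668.04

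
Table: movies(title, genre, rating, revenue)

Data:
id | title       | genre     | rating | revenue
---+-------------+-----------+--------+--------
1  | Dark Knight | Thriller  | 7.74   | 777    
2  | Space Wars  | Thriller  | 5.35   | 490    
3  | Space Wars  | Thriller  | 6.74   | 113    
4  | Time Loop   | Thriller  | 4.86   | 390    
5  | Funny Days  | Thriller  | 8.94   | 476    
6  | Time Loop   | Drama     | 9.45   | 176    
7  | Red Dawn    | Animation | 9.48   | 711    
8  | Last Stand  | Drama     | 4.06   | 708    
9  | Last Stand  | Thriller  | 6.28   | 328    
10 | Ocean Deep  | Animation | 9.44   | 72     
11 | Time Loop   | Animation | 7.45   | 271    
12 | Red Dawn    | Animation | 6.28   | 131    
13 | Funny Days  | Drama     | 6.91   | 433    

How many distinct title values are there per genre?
SELECT genre, COUNT(DISTINCT title)
FROM movies
GROUP BY genre

Result:
  Animation: 3 distinct
  Drama: 3 distinct
  Thriller: 5 distinct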